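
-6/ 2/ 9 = -1/ 3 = -0.33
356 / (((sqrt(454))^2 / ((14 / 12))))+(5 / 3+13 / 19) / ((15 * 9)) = 1628413 / 1746765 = 0.93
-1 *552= -552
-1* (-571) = 571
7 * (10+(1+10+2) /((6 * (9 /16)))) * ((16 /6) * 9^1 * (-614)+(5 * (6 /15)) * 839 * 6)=-452623.11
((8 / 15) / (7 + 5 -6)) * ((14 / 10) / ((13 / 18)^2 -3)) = -1008 / 20075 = -0.05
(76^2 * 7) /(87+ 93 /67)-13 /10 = 1929461 /4230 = 456.14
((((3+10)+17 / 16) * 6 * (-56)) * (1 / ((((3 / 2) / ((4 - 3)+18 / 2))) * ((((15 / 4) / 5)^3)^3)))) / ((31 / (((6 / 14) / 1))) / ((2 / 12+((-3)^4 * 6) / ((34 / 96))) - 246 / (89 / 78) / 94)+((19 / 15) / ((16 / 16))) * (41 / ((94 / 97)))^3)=-2227432202476385730560000 / 509320437976668275187921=-4.37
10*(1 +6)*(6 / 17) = 420 / 17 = 24.71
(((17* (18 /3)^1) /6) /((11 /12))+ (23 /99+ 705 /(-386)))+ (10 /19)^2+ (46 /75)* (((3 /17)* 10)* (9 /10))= 9701893021 /532998450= 18.20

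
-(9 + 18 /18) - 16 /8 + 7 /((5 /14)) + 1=8.60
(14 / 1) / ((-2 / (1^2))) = -7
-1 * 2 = -2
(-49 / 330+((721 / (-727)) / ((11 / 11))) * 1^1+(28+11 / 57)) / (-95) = -41104761 / 144345850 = -0.28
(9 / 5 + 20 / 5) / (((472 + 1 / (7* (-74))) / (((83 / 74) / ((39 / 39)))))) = 0.01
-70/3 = -23.33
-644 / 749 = -0.86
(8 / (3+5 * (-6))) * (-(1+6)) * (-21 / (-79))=392 / 711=0.55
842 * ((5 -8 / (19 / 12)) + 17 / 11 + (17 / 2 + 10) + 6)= 4574165 / 209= 21885.96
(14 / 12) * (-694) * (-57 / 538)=46151 / 538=85.78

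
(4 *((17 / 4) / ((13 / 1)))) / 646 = 1 / 494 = 0.00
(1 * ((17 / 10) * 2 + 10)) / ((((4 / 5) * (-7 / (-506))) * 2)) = 16951 / 28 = 605.39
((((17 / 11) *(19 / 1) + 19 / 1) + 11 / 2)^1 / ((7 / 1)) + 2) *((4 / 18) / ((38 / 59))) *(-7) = -88087 / 3762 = -23.41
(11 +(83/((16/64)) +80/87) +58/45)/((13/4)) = 1801988/16965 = 106.22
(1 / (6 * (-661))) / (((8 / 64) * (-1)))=4 / 1983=0.00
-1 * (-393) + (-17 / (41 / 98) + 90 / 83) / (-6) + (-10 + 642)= 10531519 / 10209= 1031.59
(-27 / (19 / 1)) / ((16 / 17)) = -459 / 304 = -1.51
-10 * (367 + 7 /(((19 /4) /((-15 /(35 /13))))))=-68170 /19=-3587.89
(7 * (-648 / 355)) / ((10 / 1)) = -2268 / 1775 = -1.28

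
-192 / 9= -64 / 3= -21.33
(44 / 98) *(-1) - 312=-312.45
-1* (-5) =5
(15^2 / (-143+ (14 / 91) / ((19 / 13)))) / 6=-95 / 362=-0.26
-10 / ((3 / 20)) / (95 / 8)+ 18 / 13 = -3134 / 741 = -4.23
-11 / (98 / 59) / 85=-649 / 8330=-0.08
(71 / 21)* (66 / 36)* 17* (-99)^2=14458653 / 14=1032760.93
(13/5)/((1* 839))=13/4195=0.00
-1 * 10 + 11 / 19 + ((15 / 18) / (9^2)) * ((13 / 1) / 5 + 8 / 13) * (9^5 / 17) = 885835 / 8398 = 105.48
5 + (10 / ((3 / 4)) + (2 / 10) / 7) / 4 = 3503 / 420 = 8.34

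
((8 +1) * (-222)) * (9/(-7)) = 17982/7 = 2568.86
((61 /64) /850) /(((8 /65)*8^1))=793 /696320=0.00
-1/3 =-0.33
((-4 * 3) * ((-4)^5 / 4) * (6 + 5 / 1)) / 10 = 16896 / 5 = 3379.20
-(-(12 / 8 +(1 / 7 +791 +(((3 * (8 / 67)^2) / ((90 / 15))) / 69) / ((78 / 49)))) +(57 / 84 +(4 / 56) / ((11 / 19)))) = 420875795555 / 531515556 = 791.84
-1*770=-770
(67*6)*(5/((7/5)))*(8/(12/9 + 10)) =1013.45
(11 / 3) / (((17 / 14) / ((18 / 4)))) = 231 / 17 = 13.59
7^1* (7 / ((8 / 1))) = 49 / 8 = 6.12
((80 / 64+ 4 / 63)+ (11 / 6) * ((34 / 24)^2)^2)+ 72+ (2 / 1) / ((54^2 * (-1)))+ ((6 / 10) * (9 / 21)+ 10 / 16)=1065725827 / 13063680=81.58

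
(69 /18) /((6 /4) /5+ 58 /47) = 2.50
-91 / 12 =-7.58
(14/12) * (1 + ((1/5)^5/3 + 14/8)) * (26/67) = 9384739/7537500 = 1.25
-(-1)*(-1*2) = -2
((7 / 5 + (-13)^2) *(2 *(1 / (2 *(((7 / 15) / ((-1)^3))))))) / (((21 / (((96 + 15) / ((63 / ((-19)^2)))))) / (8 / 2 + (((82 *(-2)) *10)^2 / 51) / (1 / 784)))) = -7998914723854352 / 17493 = -457263746861.85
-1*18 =-18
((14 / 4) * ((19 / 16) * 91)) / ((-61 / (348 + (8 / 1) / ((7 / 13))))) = -1097915 / 488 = -2249.83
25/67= 0.37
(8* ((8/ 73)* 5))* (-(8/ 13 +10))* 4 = -186.13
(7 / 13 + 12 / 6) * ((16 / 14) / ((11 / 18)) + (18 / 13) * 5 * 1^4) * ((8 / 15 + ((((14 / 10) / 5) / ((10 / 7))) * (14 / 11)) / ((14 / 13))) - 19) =-662082039 / 1626625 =-407.03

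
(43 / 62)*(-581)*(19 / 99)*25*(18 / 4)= -11866925 / 1364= -8700.09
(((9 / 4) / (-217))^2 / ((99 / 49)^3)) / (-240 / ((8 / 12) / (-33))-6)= 2401 / 2187061420896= 0.00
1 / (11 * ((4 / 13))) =13 / 44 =0.30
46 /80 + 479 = 19183 /40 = 479.58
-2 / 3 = -0.67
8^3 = 512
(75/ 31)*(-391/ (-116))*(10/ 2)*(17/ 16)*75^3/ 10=210315234375/ 115072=1827683.84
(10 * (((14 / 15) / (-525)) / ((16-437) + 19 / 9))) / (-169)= -2 / 7964125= -0.00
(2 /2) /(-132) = -1 /132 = -0.01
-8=-8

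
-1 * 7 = -7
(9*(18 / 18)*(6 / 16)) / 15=9 / 40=0.22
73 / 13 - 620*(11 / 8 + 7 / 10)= -33303 / 26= -1280.88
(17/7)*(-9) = -153/7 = -21.86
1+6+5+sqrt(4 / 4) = 13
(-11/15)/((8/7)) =-77/120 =-0.64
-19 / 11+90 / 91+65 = 64326 / 1001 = 64.26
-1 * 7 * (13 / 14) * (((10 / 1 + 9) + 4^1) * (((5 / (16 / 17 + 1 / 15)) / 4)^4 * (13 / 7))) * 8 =-10272006362109375 / 1954386739648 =-5255.87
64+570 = 634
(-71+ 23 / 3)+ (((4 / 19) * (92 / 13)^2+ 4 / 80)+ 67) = 2747413 / 192660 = 14.26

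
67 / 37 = 1.81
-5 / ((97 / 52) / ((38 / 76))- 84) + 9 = 18913 / 2087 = 9.06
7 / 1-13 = -6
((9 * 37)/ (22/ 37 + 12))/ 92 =0.29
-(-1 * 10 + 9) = 1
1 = 1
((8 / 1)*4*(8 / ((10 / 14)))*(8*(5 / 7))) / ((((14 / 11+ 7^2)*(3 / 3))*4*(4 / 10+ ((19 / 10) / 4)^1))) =45056 / 3871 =11.64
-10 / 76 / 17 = -5 / 646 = -0.01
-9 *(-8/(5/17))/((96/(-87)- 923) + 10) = -35496/132545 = -0.27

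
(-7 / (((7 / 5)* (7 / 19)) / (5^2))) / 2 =-2375 / 14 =-169.64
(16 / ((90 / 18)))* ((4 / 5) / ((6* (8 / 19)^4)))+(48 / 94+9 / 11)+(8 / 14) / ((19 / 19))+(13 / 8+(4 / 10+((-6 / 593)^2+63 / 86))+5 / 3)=10454030237960513 / 525336599356800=19.90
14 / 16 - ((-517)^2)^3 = -152768299899668545 / 8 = -19096037487458568.12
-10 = -10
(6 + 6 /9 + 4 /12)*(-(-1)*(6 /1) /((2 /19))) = 399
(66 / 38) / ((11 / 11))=1.74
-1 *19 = -19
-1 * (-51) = 51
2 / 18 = 1 / 9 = 0.11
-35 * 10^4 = -350000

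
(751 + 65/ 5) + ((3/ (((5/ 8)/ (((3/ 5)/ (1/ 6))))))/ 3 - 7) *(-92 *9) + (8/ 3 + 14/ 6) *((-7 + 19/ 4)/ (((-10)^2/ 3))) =716153/ 400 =1790.38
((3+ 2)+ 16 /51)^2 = 73441 /2601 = 28.24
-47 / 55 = -0.85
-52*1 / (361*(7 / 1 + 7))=-26 / 2527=-0.01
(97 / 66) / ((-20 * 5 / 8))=-97 / 825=-0.12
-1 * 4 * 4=-16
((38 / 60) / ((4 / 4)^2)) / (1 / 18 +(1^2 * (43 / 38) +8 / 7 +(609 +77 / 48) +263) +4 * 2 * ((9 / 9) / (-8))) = 60648 / 83783695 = 0.00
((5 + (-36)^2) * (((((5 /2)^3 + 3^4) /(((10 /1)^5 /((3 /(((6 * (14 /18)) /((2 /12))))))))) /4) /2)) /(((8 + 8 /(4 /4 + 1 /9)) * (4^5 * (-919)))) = -3017019 /2563285975040000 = -0.00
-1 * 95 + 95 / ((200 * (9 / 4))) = -8531 / 90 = -94.79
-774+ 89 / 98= -75763 / 98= -773.09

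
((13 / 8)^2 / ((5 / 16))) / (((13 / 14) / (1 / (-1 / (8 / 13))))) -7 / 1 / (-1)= 7 / 5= 1.40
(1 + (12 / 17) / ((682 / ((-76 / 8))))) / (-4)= -1435 / 5797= -0.25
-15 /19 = -0.79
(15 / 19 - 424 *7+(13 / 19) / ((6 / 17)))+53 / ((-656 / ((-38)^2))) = -28809943 / 9348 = -3081.94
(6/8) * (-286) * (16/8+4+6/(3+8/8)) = -1608.75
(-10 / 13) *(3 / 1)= -30 / 13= -2.31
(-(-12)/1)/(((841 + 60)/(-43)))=-516/901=-0.57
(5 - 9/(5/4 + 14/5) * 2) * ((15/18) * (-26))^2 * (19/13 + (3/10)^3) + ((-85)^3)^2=244392886376563/648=377149516013.21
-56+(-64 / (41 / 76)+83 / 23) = -161277 / 943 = -171.03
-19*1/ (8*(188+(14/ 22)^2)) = -2299/ 182376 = -0.01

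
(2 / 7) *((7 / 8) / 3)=1 / 12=0.08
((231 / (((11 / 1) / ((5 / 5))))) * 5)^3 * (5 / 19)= 5788125 / 19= 304638.16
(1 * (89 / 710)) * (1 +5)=0.75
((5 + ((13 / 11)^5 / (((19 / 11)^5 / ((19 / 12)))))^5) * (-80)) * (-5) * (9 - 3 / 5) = 1637124922543433615687896734794855 / 97433211201959123637177717792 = 16802.53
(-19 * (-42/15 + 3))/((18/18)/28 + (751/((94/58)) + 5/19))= -475076/57969505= -0.01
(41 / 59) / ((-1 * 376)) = -41 / 22184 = -0.00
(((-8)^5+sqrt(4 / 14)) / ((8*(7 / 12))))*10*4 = -1966080 / 7+60*sqrt(14) / 49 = -280863.99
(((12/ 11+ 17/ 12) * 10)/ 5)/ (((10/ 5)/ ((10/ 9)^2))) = 8275/ 2673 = 3.10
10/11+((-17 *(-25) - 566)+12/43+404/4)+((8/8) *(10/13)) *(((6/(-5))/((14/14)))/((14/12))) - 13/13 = -1747677/43043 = -40.60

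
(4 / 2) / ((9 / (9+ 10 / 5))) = 22 / 9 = 2.44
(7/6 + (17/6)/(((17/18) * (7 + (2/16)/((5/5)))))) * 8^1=724/57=12.70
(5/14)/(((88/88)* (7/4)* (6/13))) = 65/147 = 0.44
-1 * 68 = -68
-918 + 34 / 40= -18343 / 20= -917.15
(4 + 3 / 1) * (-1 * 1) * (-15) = 105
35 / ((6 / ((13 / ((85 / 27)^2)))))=22113 / 2890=7.65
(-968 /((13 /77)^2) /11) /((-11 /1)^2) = -4312 /169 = -25.51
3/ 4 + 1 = 7/ 4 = 1.75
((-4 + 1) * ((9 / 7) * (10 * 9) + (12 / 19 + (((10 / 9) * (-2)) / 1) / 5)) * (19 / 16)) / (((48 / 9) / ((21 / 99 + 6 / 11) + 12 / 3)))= -10890619 / 29568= -368.32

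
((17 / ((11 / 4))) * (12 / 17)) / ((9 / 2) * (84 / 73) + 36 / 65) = 37960 / 49863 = 0.76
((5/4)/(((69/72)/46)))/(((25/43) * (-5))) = -516/25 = -20.64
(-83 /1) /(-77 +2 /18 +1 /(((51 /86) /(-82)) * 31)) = 393669 /385840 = 1.02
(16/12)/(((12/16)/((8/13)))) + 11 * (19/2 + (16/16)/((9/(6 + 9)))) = 28999/234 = 123.93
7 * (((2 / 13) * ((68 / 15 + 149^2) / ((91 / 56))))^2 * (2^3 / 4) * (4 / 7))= 227213895452672 / 6426225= 35357289.15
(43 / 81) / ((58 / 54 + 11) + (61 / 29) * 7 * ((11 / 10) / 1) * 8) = 6235 / 1663638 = 0.00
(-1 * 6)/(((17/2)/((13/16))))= -39/68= -0.57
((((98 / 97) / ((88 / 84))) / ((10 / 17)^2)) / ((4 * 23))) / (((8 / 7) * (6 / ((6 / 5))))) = 2081667 / 392656000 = 0.01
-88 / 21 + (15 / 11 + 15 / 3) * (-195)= -287618 / 231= -1245.10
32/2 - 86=-70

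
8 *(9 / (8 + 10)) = 4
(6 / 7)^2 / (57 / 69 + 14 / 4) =1656 / 9751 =0.17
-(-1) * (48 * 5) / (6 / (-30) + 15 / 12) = 1600 / 7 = 228.57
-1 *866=-866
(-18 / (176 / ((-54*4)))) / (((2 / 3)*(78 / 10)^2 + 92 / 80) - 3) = 24300 / 42581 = 0.57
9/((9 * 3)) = 1/3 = 0.33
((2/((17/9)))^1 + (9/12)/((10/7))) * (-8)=-1077/85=-12.67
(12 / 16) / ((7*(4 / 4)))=3 / 28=0.11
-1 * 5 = -5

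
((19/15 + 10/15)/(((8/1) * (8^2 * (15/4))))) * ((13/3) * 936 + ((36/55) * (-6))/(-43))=5795563/1419000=4.08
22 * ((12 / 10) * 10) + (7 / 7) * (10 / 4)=533 / 2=266.50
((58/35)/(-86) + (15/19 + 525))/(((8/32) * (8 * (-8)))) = -15034399/457520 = -32.86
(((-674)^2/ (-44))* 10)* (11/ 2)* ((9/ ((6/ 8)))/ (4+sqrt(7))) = -9085520/ 3+2271380* sqrt(7)/ 3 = -1025337.80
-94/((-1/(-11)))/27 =-1034/27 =-38.30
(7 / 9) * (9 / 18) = 7 / 18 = 0.39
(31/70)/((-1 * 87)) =-31/6090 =-0.01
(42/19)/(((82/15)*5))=0.08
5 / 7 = 0.71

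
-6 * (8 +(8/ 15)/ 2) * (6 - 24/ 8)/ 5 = -744/ 25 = -29.76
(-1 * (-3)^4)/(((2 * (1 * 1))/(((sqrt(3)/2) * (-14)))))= 567 * sqrt(3)/2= 491.04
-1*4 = -4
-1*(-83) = 83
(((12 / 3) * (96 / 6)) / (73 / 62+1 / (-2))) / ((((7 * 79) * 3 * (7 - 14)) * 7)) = -1984 / 1707111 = -0.00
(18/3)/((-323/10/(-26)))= 4.83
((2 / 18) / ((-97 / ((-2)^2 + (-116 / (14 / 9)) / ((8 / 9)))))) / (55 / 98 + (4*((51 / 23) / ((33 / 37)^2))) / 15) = 0.07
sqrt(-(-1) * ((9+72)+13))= sqrt(94)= 9.70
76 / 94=38 / 47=0.81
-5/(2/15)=-75/2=-37.50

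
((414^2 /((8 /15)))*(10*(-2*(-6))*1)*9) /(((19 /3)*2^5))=260307675 /152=1712550.49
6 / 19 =0.32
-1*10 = -10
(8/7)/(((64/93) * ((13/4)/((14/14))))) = 93/182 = 0.51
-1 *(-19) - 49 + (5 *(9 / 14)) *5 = -195 / 14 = -13.93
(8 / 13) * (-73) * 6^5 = -4541184 / 13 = -349321.85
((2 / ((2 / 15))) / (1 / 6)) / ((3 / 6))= 180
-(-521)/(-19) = -521/19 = -27.42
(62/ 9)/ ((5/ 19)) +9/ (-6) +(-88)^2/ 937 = 2778037/ 84330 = 32.94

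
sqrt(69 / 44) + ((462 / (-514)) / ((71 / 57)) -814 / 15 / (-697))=-122807927 / 190772385 + sqrt(759) / 22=0.61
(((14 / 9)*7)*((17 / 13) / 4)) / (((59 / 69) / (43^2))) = 35424991 / 4602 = 7697.74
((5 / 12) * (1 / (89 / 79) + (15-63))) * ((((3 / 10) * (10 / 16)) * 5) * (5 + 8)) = -1362725 / 5696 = -239.24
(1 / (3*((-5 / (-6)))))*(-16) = -32 / 5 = -6.40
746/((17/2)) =1492/17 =87.76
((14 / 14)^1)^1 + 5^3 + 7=133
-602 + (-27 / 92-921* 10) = -902731 / 92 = -9812.29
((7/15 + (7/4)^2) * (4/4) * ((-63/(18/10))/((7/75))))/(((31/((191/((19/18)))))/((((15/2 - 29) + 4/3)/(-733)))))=-1468126275/6907792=-212.53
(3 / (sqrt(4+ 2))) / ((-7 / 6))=-3 * sqrt(6) / 7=-1.05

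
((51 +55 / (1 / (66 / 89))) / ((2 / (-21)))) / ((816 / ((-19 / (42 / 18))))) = 465633 / 48416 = 9.62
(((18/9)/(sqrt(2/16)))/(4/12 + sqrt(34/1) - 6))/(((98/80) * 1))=28.11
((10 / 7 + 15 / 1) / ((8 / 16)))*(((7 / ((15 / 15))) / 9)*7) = 1610 / 9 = 178.89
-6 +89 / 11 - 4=-1.91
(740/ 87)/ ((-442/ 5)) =-1850/ 19227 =-0.10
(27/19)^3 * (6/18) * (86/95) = 564246/651605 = 0.87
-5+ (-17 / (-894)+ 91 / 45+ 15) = 161473 / 13410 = 12.04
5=5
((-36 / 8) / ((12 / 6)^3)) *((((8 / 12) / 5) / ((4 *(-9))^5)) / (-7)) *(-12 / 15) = 1 / 7054387200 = 0.00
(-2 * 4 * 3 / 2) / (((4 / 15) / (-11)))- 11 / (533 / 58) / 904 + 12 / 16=29858447 / 60229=495.75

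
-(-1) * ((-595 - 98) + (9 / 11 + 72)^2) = 557748 / 121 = 4609.49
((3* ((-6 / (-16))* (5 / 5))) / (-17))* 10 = -45 / 68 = -0.66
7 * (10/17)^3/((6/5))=17500/14739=1.19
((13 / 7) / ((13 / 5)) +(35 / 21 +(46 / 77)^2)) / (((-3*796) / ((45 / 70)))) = -0.00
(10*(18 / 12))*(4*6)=360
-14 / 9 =-1.56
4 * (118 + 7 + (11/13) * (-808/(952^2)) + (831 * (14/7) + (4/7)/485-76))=1222134819973/178570210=6844.00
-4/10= -2/5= -0.40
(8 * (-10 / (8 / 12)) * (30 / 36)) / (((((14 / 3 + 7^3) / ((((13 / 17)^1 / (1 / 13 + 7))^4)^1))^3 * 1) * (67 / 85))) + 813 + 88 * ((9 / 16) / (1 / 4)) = 242109012060004598160745270456115385857364925447473 / 239474789376859147539641170184103745141413511168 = 1011.00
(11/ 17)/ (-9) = -11/ 153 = -0.07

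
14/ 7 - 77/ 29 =-19/ 29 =-0.66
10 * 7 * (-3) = -210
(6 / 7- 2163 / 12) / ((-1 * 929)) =5023 / 26012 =0.19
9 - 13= -4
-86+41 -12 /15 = -229 /5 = -45.80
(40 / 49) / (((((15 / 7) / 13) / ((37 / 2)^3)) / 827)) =544570403 / 21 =25931923.95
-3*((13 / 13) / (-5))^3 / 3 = 0.01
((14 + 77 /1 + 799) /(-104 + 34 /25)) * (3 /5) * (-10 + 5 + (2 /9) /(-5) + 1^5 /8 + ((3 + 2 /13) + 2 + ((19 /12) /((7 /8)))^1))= -29796755 /2802072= -10.63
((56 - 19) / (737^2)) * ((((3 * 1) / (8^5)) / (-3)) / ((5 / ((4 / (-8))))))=37 / 177985617920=0.00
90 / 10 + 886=895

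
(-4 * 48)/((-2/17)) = 1632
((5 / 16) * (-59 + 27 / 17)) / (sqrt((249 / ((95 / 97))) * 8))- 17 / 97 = -305 * sqrt(4589070) / 1642404- 17 / 97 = -0.57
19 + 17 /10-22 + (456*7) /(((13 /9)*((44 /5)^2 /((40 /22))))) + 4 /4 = 8925591 /173030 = 51.58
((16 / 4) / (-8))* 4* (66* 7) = -924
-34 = -34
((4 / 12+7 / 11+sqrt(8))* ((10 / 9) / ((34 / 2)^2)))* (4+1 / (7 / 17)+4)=23360 / 600831+1460* sqrt(2) / 18207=0.15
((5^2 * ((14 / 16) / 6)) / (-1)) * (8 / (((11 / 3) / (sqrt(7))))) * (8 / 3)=-700 * sqrt(7) / 33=-56.12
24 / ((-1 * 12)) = -2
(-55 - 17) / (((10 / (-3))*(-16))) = -27 / 20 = -1.35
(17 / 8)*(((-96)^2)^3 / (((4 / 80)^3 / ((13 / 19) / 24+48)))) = 12143084666093568000 / 19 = 639109719268082526.32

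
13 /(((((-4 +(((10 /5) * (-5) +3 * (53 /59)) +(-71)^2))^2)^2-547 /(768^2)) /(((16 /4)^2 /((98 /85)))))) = 63180455356661760 /224126463576376128801163291133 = 0.00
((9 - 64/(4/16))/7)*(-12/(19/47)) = 7332/7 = 1047.43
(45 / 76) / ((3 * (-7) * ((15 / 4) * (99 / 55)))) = -5 / 1197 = -0.00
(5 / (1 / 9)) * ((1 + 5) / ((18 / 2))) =30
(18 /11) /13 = 0.13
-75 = -75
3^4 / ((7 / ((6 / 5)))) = 486 / 35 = 13.89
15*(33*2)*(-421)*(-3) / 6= 208395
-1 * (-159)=159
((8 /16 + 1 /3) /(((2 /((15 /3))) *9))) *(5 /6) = 0.19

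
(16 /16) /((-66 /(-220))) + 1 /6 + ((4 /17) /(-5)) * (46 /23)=579 /170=3.41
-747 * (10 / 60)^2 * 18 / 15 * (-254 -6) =6474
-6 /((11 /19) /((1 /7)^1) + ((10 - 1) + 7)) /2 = -19 /127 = -0.15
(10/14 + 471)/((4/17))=28067/14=2004.79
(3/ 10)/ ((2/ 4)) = 3/ 5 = 0.60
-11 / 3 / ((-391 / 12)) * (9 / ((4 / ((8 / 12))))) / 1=66 / 391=0.17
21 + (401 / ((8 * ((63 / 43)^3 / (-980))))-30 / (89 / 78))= -15624.69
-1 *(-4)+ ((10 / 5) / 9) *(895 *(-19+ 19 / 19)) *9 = -32216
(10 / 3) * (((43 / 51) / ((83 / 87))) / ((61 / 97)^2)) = 117330230 / 15750993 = 7.45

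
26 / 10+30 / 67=1021 / 335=3.05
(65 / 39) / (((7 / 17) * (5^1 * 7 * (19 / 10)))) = 170 / 2793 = 0.06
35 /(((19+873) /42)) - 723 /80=-131829 /17840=-7.39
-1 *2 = -2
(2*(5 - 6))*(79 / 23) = -158 / 23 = -6.87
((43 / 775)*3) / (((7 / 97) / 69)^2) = 5778716121 / 37975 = 152171.59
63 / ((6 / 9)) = 189 / 2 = 94.50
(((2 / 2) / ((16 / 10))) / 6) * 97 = 485 / 48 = 10.10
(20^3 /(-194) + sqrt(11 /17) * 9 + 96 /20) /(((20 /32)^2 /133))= -150424064 /12125 + 76608 * sqrt(187) /425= -9941.17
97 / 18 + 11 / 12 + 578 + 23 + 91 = 25139 / 36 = 698.31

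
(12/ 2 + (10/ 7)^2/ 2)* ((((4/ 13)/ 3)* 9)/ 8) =516/ 637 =0.81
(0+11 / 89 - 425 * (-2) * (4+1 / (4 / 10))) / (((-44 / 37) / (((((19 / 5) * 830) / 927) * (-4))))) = 19128202576 / 302511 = 63231.43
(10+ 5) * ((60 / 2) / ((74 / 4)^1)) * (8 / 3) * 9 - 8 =21304 / 37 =575.78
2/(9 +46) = 2/55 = 0.04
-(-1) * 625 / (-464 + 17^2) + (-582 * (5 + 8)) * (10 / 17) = -530045 / 119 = -4454.16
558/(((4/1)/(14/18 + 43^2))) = 258044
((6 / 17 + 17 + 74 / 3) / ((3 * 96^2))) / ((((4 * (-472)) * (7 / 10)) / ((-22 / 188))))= 117865 / 875854135296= 0.00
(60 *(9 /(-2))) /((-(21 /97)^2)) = 5760.61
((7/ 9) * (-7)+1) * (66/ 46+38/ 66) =-61040/ 6831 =-8.94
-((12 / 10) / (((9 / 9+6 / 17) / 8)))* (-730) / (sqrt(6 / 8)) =79424* sqrt(3) / 23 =5981.15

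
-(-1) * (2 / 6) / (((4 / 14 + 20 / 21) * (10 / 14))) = 49 / 130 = 0.38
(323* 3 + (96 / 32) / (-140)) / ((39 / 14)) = 45219 / 130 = 347.84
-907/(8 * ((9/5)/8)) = -503.89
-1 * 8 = -8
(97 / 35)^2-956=-1161691 / 1225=-948.32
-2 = -2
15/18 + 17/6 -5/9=28/9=3.11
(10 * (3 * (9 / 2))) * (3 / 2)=405 / 2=202.50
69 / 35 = 1.97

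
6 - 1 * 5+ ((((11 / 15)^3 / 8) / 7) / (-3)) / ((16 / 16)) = 565669 / 567000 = 1.00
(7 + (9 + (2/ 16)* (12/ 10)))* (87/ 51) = 27.55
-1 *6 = -6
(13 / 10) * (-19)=-247 / 10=-24.70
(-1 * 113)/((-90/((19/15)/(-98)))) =-0.02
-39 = -39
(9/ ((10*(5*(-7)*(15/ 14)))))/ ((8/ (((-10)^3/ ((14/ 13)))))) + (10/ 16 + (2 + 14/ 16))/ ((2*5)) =439/ 140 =3.14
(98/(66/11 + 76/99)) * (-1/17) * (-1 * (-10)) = -8.52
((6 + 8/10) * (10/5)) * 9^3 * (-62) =-3073464/5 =-614692.80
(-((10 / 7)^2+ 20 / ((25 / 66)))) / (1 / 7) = -13436 / 35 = -383.89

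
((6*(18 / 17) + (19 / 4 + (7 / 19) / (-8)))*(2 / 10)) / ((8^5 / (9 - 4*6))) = -85713 / 84672512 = -0.00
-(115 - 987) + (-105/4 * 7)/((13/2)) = 21937/26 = 843.73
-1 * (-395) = 395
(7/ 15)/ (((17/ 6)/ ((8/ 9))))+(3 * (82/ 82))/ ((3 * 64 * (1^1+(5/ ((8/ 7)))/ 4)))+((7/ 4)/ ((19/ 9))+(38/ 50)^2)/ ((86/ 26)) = 12125069543/ 20937667500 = 0.58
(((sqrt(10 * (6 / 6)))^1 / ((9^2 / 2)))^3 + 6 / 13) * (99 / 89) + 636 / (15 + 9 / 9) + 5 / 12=880 * sqrt(10) / 5255361 + 282401 / 6942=40.68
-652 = -652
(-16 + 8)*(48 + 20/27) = -10528/27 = -389.93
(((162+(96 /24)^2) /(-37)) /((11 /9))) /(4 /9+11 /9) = -4806 /2035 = -2.36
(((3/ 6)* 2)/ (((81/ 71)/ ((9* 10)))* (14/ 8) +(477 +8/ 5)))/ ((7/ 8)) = 22720/ 9515009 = 0.00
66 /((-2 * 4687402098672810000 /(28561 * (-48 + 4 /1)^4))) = -5026736 /6669913966875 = -0.00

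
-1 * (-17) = 17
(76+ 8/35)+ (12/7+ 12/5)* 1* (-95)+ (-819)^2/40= 4607231/280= 16454.40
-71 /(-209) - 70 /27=-12713 /5643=-2.25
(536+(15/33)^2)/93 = 21627/3751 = 5.77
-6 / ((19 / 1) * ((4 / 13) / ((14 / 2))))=-7.18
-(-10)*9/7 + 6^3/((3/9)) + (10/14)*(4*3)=4686/7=669.43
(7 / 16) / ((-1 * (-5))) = 7 / 80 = 0.09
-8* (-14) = 112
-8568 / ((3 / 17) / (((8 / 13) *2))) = -776832 / 13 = -59756.31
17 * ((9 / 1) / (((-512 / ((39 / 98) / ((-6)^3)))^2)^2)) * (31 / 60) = 15051647 / 1135593435495241842992087040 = 0.00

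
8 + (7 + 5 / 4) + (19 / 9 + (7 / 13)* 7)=10357 / 468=22.13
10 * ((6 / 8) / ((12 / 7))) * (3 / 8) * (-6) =-315 / 32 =-9.84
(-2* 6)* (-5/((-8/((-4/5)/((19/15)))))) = 4.74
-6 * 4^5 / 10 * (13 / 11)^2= -519168 / 605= -858.13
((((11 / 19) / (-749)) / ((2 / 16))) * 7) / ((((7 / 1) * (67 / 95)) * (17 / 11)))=-4840 / 853111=-0.01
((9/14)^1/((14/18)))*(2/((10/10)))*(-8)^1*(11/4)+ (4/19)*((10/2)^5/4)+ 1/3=358732/2793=128.44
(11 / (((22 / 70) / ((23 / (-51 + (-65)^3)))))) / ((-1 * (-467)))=-805 / 128273692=-0.00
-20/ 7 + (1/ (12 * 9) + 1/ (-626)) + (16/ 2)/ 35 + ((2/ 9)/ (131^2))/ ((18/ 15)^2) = -159643241399/ 60911596620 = -2.62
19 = 19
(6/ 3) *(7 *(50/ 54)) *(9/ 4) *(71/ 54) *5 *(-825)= -17084375/ 108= -158188.66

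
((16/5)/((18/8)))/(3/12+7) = 256/1305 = 0.20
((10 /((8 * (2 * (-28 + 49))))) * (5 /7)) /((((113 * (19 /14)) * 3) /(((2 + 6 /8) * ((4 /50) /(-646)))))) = -11 /699028848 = -0.00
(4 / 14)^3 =8 / 343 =0.02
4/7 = 0.57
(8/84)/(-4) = -1/42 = -0.02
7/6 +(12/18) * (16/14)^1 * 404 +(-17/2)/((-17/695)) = 13786/21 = 656.48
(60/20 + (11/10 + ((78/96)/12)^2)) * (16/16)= 756557/184320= 4.10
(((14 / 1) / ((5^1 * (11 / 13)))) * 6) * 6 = 6552 / 55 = 119.13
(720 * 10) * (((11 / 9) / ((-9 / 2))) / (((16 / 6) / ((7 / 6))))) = -7700 / 9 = -855.56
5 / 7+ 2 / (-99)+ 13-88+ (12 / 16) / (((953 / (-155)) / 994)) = -258303329 / 1320858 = -195.56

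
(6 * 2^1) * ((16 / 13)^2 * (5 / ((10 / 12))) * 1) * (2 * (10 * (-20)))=-7372800 / 169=-43626.04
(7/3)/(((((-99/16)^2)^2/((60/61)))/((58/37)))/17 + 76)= 9046589440/511466861217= 0.02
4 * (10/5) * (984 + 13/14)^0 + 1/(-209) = 1671/209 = 8.00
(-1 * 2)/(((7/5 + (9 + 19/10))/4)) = -80/123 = -0.65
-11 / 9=-1.22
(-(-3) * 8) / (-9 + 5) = -6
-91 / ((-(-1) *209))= -91 / 209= -0.44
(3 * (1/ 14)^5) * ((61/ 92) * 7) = 183/ 7068544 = 0.00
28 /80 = 7 /20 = 0.35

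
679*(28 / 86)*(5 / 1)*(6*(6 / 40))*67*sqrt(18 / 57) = 2866059*sqrt(114) / 817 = 37455.49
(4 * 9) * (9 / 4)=81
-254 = -254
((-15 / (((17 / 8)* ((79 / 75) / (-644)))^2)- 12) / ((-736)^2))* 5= -2799495054735 / 244257362176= -11.46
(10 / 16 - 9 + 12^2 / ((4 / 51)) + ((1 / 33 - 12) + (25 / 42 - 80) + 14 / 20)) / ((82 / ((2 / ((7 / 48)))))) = 32098846 / 110495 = 290.50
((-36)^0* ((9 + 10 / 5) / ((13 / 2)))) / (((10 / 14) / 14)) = 2156 / 65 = 33.17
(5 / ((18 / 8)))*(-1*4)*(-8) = 640 / 9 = 71.11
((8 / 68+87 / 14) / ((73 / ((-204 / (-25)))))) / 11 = 822 / 12775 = 0.06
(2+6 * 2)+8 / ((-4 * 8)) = 55 / 4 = 13.75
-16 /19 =-0.84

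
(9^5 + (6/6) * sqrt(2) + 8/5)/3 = sqrt(2)/3 + 295253/15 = 19684.00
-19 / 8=-2.38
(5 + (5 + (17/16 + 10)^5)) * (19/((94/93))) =306993438766839/98566144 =3114593.17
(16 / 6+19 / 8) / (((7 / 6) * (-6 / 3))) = -121 / 56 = -2.16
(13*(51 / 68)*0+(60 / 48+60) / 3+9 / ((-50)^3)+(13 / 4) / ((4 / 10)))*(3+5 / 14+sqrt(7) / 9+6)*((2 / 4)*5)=5351549*sqrt(7) / 675000+100150417 / 150000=688.65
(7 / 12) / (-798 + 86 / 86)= -7 / 9564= -0.00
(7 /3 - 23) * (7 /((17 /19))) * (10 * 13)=-1071980 /51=-21019.22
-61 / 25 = -2.44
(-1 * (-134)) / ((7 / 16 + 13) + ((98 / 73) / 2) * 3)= 156512 / 18047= 8.67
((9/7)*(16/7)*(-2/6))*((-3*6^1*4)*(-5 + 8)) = 10368/49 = 211.59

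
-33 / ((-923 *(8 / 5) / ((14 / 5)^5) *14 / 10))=2.75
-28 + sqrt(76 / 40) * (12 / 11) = -28 + 6 * sqrt(190) / 55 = -26.50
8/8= 1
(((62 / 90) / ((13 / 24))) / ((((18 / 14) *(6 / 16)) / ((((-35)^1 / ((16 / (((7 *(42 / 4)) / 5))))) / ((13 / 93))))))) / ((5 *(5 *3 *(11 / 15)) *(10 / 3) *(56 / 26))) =-329623 / 214500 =-1.54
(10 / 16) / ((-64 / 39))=-195 / 512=-0.38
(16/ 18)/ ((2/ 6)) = 8/ 3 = 2.67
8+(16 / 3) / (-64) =95 / 12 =7.92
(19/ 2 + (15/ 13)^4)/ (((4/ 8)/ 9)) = 5795181/ 28561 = 202.91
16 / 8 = 2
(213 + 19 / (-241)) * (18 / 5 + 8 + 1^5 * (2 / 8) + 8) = 10185829 / 2410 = 4226.49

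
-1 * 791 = -791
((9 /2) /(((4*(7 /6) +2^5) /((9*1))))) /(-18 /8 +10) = 243 /1705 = 0.14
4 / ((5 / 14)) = 56 / 5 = 11.20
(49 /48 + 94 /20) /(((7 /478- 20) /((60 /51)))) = -328147 /974406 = -0.34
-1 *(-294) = 294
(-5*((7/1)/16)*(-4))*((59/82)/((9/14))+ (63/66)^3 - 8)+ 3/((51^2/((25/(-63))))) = -5016853267445/95383122912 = -52.60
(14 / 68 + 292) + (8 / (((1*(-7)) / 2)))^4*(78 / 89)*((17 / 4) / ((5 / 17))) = 637.87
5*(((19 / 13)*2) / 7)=190 / 91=2.09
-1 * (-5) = 5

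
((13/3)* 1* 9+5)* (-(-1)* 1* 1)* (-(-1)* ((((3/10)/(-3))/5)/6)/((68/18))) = -0.04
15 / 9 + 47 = 146 / 3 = 48.67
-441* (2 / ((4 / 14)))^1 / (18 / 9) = -1543.50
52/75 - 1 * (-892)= 66952/75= 892.69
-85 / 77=-1.10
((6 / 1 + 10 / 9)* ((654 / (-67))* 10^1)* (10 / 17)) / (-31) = 1395200 / 105927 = 13.17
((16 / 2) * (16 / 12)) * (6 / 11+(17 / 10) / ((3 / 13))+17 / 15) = 3184 / 33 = 96.48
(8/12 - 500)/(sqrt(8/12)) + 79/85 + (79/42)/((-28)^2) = -610.62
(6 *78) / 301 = 468 / 301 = 1.55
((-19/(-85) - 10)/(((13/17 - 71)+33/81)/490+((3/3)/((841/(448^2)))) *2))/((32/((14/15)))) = -2157414777/3610148735560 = -0.00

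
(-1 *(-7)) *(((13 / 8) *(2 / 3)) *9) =273 / 4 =68.25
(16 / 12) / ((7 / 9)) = 12 / 7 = 1.71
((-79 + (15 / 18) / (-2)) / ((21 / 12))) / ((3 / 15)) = -4765 / 21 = -226.90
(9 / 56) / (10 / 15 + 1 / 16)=54 / 245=0.22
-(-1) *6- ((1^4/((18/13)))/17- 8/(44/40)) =44533/3366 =13.23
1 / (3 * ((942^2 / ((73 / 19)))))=73 / 50579748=0.00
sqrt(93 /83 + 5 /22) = sqrt(4493786) /1826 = 1.16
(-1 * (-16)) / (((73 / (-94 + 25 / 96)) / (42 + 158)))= -899900 / 219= -4109.13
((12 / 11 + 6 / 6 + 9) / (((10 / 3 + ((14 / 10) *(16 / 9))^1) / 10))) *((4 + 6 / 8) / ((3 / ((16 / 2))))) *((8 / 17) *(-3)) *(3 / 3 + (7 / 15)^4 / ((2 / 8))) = -2233773152 / 5511825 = -405.27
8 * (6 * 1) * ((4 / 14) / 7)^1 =96 / 49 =1.96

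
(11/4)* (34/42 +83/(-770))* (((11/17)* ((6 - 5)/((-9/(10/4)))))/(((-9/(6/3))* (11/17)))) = 0.12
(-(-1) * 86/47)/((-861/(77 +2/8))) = -4429/26978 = -0.16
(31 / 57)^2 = 961 / 3249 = 0.30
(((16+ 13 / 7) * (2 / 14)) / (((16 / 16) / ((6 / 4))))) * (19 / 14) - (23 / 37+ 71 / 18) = 286499 / 456876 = 0.63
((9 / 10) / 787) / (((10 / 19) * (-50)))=-171 / 3935000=-0.00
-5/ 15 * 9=-3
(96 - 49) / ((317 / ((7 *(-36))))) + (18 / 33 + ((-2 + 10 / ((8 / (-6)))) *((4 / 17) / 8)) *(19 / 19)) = -8796229 / 237116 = -37.10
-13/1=-13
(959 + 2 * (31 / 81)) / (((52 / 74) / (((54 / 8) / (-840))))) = -10.98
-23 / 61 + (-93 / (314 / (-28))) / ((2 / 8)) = 314077 / 9577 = 32.79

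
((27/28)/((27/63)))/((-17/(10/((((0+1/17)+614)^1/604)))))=-13590/10439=-1.30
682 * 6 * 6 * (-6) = -147312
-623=-623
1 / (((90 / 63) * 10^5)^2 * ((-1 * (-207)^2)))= -49 / 42849000000000000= -0.00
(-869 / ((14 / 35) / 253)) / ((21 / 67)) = -73652095 / 42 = -1753621.31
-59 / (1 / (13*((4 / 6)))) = -1534 / 3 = -511.33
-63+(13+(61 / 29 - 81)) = -3738 / 29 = -128.90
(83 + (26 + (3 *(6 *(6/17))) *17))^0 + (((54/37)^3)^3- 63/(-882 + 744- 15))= 69492282264408696/2209349576516309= 31.45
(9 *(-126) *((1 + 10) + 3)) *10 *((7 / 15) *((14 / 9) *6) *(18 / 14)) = -889056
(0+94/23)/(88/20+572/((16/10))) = 20/1771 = 0.01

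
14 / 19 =0.74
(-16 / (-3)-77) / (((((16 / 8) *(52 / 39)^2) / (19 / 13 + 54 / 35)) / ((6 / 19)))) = -529029 / 27664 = -19.12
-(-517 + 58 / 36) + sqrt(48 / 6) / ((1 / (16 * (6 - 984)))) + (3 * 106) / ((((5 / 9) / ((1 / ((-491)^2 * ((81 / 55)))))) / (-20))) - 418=-44161.87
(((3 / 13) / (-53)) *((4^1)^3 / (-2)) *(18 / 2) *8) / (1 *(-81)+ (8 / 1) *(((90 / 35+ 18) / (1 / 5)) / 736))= -123648 / 984581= -0.13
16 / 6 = 8 / 3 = 2.67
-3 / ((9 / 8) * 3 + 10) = -24 / 107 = -0.22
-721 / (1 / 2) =-1442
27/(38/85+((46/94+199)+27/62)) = 6687630/49630117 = 0.13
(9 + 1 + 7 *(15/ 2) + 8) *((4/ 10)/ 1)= 141/ 5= 28.20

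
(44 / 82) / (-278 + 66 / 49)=-539 / 277898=-0.00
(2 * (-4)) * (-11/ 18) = 4.89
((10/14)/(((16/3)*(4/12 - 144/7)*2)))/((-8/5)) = 0.00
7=7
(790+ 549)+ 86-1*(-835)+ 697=2957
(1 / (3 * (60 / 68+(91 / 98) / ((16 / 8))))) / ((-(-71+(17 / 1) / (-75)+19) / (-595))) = -7080500 / 2510797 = -2.82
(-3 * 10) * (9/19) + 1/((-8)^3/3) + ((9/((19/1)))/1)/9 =-137785/9728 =-14.16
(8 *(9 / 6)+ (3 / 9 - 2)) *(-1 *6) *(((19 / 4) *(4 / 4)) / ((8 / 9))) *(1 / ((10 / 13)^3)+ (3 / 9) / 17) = -199754049 / 272000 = -734.39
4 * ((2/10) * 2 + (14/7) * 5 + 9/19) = 4132/95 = 43.49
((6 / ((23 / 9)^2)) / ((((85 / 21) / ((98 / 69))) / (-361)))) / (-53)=2.20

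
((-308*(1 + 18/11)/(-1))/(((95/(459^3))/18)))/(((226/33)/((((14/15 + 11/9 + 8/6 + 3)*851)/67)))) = 643902983322218928/3596225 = 179049693309.57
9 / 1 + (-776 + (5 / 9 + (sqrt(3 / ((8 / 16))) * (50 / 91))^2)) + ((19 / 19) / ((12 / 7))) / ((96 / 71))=-764.20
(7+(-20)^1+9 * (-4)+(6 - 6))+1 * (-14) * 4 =-105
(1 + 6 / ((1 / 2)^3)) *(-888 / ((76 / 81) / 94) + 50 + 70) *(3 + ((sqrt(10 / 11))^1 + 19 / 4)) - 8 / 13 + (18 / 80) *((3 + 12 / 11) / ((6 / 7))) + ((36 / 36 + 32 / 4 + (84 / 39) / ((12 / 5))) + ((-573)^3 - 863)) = -28935622072415 / 130416 - 82713372 *sqrt(110) / 209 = -226022461.16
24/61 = 0.39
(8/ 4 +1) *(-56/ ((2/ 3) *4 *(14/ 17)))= -153/ 2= -76.50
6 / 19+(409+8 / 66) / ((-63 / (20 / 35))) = -938758 / 276507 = -3.40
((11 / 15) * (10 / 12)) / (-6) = -11 / 108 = -0.10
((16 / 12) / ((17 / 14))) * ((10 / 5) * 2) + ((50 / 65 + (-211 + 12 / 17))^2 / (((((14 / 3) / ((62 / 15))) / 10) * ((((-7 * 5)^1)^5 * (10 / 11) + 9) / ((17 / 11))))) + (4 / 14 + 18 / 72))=623022606507103 / 126752067483132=4.92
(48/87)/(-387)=-16/11223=-0.00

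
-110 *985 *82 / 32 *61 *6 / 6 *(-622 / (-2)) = -42137910925 / 8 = -5267238865.62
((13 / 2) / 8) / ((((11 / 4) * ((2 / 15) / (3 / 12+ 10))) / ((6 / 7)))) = 23985 / 1232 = 19.47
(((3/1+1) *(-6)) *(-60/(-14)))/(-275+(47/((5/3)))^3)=-45000/9690961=-0.00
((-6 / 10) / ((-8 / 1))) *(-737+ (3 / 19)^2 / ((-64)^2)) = -3269308389 / 59146240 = -55.27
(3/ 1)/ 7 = 3/ 7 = 0.43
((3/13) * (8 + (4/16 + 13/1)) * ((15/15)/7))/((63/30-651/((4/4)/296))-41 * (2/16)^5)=-10444800/2872958159071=-0.00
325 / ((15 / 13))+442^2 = 586937 / 3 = 195645.67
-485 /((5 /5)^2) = -485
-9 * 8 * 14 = -1008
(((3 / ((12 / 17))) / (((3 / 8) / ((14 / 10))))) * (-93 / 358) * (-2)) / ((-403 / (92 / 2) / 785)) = -1718836 / 2327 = -738.65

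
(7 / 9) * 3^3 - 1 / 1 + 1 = 21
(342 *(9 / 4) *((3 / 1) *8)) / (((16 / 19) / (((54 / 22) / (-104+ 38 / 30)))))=-523.98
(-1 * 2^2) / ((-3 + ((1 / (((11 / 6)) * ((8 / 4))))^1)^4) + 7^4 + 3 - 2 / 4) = -117128 / 70291603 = -0.00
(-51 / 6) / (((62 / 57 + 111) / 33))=-31977 / 12778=-2.50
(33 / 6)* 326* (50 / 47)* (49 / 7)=627550 / 47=13352.13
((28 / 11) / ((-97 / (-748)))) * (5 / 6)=4760 / 291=16.36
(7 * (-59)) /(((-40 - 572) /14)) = 2891 /306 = 9.45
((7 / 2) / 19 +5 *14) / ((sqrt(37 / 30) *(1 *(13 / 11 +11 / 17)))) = 166243 *sqrt(1110) / 160284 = 34.56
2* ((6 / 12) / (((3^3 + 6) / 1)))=1 / 33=0.03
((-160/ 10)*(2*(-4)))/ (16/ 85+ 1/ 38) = 413440/ 693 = 596.59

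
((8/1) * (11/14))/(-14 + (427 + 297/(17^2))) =6358/418789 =0.02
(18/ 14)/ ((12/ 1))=3/ 28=0.11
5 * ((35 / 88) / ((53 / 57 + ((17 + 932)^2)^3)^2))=22743 / 6102206834065911004099375373723010555232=0.00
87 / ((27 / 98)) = 2842 / 9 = 315.78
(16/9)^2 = 256/81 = 3.16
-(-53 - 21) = 74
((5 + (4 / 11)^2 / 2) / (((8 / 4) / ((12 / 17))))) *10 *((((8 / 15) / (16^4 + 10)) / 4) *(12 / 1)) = 29424 / 67414061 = 0.00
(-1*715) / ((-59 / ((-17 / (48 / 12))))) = -12155 / 236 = -51.50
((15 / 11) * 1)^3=3375 / 1331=2.54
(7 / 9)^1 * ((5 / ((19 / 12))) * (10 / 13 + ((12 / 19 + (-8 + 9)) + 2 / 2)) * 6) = 235200 / 4693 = 50.12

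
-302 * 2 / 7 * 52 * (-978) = 30717024 / 7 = 4388146.29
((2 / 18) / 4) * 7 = 7 / 36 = 0.19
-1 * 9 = -9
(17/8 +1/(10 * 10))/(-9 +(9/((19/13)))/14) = -56791/227700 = -0.25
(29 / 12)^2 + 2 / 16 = 859 / 144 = 5.97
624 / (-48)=-13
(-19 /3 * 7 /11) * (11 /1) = -133 /3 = -44.33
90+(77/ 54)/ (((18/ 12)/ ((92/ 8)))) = 16351/ 162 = 100.93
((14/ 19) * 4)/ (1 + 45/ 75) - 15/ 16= 275/ 304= 0.90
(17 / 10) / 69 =17 / 690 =0.02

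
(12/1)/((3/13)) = 52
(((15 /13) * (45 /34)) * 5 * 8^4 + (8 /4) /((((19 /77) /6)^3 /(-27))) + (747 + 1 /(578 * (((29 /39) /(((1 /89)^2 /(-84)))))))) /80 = -246736376175894757963 /26519053722412160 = -9304.12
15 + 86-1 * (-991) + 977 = 2069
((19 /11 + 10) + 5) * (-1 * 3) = -552 /11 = -50.18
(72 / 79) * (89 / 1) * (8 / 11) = 51264 / 869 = 58.99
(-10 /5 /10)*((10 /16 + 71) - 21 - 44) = -53 /40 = -1.32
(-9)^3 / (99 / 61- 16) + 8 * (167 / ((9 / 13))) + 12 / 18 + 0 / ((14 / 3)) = 15637219 / 7893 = 1981.15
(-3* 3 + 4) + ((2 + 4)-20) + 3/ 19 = -358/ 19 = -18.84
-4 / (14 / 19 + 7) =-76 / 147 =-0.52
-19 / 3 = -6.33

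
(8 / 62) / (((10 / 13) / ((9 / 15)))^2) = 0.08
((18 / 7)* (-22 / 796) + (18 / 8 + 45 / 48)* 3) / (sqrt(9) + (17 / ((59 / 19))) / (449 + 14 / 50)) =8761770810 / 2780621627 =3.15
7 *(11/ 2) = 77/ 2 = 38.50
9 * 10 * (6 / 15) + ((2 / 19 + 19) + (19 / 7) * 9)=10578 / 133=79.53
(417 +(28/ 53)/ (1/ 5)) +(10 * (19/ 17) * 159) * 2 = 3580357/ 901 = 3973.76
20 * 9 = 180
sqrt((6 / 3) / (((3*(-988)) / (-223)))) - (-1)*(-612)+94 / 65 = -39686 / 65+sqrt(330486) / 1482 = -610.17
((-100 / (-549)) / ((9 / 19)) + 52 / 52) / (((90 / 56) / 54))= 383096 / 8235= 46.52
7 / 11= 0.64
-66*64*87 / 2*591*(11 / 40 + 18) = -9922658328 / 5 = -1984531665.60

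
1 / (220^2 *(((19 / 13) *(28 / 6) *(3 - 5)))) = -39 / 25748800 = -0.00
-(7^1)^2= -49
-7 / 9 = -0.78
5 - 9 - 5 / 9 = -41 / 9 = -4.56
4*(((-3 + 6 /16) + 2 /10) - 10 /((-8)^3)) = -3079 /320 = -9.62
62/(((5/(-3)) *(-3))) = 62/5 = 12.40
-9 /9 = -1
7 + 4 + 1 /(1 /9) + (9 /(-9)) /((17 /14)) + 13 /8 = 2829 /136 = 20.80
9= 9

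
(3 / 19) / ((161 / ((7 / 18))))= 1 / 2622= 0.00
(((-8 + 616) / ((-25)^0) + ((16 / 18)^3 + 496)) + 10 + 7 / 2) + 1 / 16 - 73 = 12191969 / 11664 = 1045.26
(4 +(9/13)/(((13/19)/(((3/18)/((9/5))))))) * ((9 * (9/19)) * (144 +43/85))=1376641791/545870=2521.92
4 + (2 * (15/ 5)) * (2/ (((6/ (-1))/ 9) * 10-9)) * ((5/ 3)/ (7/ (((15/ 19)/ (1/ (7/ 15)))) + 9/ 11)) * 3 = 19502/ 5123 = 3.81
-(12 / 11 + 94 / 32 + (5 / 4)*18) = -4669 / 176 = -26.53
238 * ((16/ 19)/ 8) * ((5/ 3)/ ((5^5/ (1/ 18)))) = 238/ 320625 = 0.00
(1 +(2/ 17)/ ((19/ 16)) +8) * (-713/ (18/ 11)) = -23050577/ 5814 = -3964.67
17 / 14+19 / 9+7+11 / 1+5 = 3317 / 126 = 26.33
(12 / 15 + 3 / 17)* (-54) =-4482 / 85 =-52.73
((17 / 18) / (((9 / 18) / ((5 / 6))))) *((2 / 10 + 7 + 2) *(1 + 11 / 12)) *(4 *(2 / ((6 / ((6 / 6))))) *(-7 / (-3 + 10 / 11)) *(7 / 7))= 123.90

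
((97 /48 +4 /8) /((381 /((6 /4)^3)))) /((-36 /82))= -4961 /97536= -0.05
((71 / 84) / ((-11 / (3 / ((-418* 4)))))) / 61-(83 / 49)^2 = -2.87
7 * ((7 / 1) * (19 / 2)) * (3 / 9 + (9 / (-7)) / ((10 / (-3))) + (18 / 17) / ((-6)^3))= 678167 / 2040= 332.43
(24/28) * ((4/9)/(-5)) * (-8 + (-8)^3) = 832/21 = 39.62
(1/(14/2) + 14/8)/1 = 53/28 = 1.89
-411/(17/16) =-6576/17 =-386.82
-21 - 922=-943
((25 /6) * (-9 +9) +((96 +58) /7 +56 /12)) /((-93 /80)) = -6400 /279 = -22.94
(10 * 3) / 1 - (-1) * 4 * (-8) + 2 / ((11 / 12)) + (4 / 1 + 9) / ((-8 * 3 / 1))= -95 / 264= -0.36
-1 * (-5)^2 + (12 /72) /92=-13799 /552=-25.00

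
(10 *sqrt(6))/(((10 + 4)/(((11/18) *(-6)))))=-55 *sqrt(6)/21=-6.42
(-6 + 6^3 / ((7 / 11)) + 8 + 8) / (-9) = -2446 / 63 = -38.83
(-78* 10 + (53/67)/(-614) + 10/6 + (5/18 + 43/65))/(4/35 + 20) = -32740024667/847113696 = -38.65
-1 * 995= -995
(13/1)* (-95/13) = -95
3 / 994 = 0.00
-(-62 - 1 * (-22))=40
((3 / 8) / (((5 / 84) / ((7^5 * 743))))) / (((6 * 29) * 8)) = 262239621 / 4640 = 56517.16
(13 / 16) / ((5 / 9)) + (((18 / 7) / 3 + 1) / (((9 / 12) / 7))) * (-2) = -7969 / 240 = -33.20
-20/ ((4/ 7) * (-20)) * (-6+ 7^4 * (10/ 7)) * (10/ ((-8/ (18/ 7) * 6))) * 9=-28890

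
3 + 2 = 5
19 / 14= 1.36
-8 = -8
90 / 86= 45 / 43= 1.05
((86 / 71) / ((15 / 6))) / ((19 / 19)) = 172 / 355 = 0.48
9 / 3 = 3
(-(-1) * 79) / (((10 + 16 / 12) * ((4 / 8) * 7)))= 237 / 119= 1.99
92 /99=0.93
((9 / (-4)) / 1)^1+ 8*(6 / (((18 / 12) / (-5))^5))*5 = -32000729 / 324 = -98767.68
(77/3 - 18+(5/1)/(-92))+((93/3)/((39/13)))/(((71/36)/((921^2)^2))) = 73873817594033603/19596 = 3769841681671.44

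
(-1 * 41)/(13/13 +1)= -41/2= -20.50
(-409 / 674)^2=167281 / 454276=0.37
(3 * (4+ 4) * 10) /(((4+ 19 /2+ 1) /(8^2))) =30720 /29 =1059.31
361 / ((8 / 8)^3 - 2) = -361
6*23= 138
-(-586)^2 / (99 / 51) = -5837732 / 33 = -176900.97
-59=-59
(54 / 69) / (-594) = -0.00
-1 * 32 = -32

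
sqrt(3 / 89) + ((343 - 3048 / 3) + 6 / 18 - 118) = -2372 / 3 + sqrt(267) / 89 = -790.48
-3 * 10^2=-300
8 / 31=0.26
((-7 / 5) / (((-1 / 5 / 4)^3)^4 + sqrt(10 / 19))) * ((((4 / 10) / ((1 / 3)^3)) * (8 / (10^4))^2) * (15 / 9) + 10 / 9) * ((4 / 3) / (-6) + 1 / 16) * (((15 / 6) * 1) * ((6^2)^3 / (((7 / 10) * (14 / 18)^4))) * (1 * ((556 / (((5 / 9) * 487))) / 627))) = -1963808192140809338880000 / 11417523080154074074074074074072781053 + 8043758355008755052052480000000000000000 * sqrt(190) / 216932938522927407407407407407382840007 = 511.11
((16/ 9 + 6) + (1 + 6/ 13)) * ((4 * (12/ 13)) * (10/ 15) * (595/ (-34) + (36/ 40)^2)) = -379.58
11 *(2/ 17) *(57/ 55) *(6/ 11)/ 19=36/ 935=0.04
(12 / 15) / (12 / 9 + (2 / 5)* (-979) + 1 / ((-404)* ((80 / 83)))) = -77568 / 37840505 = -0.00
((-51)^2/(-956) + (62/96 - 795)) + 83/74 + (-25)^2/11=-3451098533/4669104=-739.14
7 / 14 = 1 / 2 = 0.50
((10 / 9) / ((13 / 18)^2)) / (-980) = -18 / 8281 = -0.00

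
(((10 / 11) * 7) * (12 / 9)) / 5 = 56 / 33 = 1.70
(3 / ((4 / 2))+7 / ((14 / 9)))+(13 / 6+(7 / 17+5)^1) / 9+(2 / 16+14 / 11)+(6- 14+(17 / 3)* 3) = 696349 / 40392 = 17.24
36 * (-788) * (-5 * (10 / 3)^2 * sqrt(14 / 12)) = 788000 * sqrt(42) / 3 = 1702274.56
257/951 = 0.27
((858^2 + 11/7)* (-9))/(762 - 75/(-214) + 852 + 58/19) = -17143154586/4184957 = -4096.38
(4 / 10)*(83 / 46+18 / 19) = 481 / 437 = 1.10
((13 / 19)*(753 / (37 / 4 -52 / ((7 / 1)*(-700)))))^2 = 2300746749210000 / 743325038569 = 3095.21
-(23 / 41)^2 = -529 / 1681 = -0.31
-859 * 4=-3436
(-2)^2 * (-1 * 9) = -36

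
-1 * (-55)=55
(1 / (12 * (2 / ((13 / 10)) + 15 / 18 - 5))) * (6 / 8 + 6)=-351 / 1640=-0.21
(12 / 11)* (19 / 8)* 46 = 1311 / 11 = 119.18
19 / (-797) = -19 / 797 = -0.02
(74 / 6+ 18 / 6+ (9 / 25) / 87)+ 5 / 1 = 44234 / 2175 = 20.34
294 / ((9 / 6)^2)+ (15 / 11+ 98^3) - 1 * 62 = 31061647 / 33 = 941262.03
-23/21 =-1.10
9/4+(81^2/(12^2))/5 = 909/80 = 11.36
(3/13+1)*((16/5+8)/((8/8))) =896/65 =13.78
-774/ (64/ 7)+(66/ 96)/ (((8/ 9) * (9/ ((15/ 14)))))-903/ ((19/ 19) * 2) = -960627/ 1792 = -536.06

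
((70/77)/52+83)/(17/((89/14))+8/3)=6339381/407836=15.54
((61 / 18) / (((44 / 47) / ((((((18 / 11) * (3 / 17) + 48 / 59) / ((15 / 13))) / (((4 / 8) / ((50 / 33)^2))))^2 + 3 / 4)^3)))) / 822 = 4409534412391427236364437605370791843026860339666481 / 125344695810574334654487213306647891347641294849024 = 35.18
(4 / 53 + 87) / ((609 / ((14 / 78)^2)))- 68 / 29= -1262519 / 539487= -2.34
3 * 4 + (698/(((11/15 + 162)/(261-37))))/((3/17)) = 13319212/2441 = 5456.46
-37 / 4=-9.25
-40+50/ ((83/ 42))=-1220/ 83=-14.70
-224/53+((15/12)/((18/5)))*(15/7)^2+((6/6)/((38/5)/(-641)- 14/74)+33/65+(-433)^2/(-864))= -9620094974201/42927786720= -224.10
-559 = -559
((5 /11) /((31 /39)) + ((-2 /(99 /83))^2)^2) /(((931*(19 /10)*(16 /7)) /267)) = 11232779872645 /20066722569432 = 0.56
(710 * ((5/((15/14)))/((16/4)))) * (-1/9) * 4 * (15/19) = -49700/171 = -290.64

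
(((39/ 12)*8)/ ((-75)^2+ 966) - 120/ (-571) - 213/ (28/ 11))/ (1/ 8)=-1353111950/ 2026479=-667.72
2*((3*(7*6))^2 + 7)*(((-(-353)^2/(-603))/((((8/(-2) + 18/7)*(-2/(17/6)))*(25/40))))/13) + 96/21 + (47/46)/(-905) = 27453380392095787/34265444850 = 801197.26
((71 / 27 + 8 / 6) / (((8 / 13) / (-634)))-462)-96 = -501211 / 108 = -4640.84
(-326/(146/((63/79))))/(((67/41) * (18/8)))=-187124/386389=-0.48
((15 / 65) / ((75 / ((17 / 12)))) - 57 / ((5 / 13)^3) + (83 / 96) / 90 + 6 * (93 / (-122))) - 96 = -188826487501 / 171288000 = -1102.39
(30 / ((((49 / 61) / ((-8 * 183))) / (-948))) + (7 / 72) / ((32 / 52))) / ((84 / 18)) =1462928122219 / 131712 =11107022.31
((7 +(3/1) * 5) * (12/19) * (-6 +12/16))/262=-693/2489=-0.28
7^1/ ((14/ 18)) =9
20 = 20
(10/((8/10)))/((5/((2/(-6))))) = -0.83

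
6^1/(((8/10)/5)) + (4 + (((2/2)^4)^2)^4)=85/2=42.50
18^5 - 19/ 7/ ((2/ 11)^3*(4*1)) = 423237943/ 224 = 1889455.10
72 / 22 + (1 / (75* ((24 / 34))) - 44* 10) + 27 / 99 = -4320713 / 9900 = -436.44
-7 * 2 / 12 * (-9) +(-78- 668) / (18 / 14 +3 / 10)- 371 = -184471 / 222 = -830.95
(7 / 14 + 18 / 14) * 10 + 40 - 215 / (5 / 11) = -2906 / 7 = -415.14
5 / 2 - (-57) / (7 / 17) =140.93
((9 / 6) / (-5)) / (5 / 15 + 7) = -9 / 220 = -0.04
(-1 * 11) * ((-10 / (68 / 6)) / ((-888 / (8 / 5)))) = -11 / 629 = -0.02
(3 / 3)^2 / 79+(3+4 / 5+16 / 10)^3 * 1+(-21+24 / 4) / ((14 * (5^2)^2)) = 21770911 / 138250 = 157.47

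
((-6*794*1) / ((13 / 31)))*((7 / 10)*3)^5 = -463966.44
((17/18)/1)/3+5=287/54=5.31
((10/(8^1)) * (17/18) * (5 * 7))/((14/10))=2125/72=29.51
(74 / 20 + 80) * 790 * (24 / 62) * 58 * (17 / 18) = 1402092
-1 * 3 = -3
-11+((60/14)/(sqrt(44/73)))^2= 10496/539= 19.47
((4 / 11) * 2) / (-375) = -8 / 4125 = -0.00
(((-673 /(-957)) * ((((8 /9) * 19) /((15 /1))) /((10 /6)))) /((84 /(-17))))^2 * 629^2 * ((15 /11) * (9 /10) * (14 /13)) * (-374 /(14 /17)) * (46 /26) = -497075243696126296028 /127982456476875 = -3883932.67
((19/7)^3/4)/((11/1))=6859/15092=0.45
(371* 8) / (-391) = -2968 / 391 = -7.59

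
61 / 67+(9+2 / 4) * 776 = 493985 / 67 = 7372.91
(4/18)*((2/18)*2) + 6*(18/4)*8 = 17500/81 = 216.05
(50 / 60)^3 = 125 / 216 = 0.58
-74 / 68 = -37 / 34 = -1.09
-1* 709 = -709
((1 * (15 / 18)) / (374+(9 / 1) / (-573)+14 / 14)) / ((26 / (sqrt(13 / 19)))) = 955 * sqrt(247) / 212287608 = 0.00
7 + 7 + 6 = 20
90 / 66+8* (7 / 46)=653 / 253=2.58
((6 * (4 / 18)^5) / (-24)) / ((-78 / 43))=172 / 2302911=0.00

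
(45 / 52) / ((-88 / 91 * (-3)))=105 / 352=0.30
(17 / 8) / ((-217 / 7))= -17 / 248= -0.07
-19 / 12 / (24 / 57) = -361 / 96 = -3.76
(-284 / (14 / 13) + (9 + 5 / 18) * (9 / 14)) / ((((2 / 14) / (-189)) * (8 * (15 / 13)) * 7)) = 844389 / 160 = 5277.43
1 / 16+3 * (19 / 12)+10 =237 / 16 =14.81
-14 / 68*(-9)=63 / 34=1.85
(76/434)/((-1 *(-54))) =19/5859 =0.00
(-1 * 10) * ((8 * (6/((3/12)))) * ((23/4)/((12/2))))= -1840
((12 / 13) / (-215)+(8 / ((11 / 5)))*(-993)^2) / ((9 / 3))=36746759356 / 30745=1195210.91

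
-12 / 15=-4 / 5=-0.80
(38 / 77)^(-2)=4.11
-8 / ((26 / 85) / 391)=-132940 / 13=-10226.15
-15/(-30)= 1/2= 0.50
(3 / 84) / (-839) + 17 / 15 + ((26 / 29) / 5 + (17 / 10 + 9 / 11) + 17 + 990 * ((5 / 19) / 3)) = 229965082159 / 2135775180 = 107.67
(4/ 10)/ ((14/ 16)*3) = 16/ 105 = 0.15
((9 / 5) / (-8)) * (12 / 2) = -27 / 20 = -1.35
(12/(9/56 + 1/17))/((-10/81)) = -462672/1045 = -442.75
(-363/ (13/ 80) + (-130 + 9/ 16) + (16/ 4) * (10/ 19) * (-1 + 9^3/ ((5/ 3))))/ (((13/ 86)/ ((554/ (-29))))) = 67998100439/ 372476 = 182557.00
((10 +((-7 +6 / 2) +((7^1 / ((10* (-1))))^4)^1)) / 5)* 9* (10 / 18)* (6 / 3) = 62401 / 5000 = 12.48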